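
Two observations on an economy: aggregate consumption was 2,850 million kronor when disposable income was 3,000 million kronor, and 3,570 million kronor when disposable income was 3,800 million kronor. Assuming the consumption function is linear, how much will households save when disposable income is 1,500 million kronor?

S = 0

MPC = (3570 − 2850)/(3800 − 3000) = 720/800 = 0.9
a = 2850 − 0.9(3000) = 2850 − 2700 = 150
C = 150 + 0.9(1500) = 1500
S = 1500 − 1500 = 0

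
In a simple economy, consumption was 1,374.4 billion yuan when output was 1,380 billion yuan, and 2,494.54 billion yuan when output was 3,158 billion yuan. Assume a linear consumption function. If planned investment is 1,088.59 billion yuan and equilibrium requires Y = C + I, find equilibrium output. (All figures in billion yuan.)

MPC = (2494.54 − 1374.4)/(3158 − 1380) = 1120.14/1778 = 0.63
a = 1374.4 − 0.63(1380) = 505
Equilibrium: Y = 505 + 0.63Y + 1088.59
0.37Y = 1593.59, so Y = 1593.59/0.37 = 4307

Y = 4307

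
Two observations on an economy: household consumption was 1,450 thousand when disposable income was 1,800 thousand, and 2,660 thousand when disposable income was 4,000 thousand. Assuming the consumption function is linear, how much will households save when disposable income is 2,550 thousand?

S = 687.5

MPC = (2660 − 1450)/(4000 − 1800) = 1210/2200 = 0.55
a = 1450 − 0.55(1800) = 1450 − 990 = 460
C = 460 + 0.55(2550) = 1862.5
S = 2550 − 1862.5 = 687.5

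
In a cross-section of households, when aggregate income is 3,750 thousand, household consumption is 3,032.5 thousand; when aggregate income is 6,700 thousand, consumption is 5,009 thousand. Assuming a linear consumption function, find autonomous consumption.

a = 520

MPC = ΔC/ΔY = (5009 − 3032.5)/(6700 − 3750) = 1976.5/2950 = 0.67
a = C − MPC·Y = 3032.5 − 0.67(3750) = 3032.5 − 2512.5 = 520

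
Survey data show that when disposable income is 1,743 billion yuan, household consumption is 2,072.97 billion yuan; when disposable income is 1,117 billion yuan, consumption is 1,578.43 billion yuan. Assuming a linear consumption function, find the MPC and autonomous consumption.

MPC = 0.79; a = 696

MPC = ΔC/ΔY = (2072.97 − 1578.43)/(1743 − 1117) = 494.54/626 = 0.79
a = C − MPC·Y = 1578.43 − 0.79(1117) = 1578.43 − 882.43 = 696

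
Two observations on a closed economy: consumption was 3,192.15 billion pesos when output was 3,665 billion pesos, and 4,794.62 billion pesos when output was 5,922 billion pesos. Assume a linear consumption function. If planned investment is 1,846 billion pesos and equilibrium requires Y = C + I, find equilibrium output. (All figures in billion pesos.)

Y = 8400

MPC = (4794.62 − 3192.15)/(5922 − 3665) = 1602.47/2257 = 0.71
a = 3192.15 − 0.71(3665) = 590
Equilibrium: Y = 590 + 0.71Y + 1846
0.29Y = 2436, so Y = 2436/0.29 = 8400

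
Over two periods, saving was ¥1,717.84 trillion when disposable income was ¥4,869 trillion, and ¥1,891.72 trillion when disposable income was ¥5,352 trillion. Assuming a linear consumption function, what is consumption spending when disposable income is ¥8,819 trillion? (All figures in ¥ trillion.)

C = 5679.16

MPS = ΔS/ΔY = (1891.72 − 1717.84)/(5352 − 4869) = 173.88/483 = 0.36
MPC = 1 − MPS = 0.64
Autonomous saving = 1717.84 − 0.36(4869) = -35, so a = 35
C = 35 + 0.64(8819) = 35 + 5644.16 = 5679.16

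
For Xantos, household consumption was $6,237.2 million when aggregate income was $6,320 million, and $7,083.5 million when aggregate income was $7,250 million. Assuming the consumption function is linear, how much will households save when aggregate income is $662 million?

MPC = (7083.5 − 6237.2)/(7250 − 6320) = 846.3/930 = 0.91
a = 6237.2 − 0.91(6320) = 6237.2 − 5751.2 = 486
C = 486 + 0.91(662) = 1088.42
S = 662 − 1088.42 = -426.42

S = -426.42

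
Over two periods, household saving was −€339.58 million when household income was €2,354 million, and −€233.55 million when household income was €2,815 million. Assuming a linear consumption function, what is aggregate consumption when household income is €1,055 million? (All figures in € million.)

C = 1693.35

MPS = ΔS/ΔY = (-233.55 − (-339.58))/(2815 − 2354) = 106.03/461 = 0.23
MPC = 1 − MPS = 0.77
Autonomous saving = -339.58 − 0.23(2354) = -881, so a = 881
C = 881 + 0.77(1055) = 881 + 812.35 = 1693.35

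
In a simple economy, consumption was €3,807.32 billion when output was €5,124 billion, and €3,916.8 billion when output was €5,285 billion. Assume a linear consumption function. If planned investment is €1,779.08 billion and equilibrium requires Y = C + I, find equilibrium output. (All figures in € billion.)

MPC = (3916.8 − 3807.32)/(5285 − 5124) = 109.48/161 = 0.68
a = 3807.32 − 0.68(5124) = 323
Equilibrium: Y = 323 + 0.68Y + 1779.08
0.32Y = 2102.08, so Y = 2102.08/0.32 = 6569

Y = 6569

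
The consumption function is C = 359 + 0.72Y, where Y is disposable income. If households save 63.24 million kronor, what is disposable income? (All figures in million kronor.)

Y = 1508

S = Y − C = -359 + 0.28Y
-359 + 0.28Y = 63.24, so 0.28Y = 422.24 and Y = 1508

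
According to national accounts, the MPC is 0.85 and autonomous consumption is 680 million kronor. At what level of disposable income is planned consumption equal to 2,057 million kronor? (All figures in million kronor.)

680 + 0.85Y = 2057
0.85Y = 1377, so Y = 1377/0.85 = 1620

Y = 1620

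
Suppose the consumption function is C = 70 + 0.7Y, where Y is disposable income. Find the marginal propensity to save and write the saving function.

MPS = 0.3; S = -70 + 0.3Y

MPS = 1 − MPC = 1 − 0.7 = 0.3
S = Y − C = -70 + 0.3Y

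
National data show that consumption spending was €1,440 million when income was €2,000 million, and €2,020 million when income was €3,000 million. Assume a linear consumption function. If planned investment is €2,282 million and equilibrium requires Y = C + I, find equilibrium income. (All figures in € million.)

Y = 6100

MPC = (2020 − 1440)/(3000 − 2000) = 580/1000 = 0.58
a = 1440 − 0.58(2000) = 280
Equilibrium: Y = 280 + 0.58Y + 2282
0.42Y = 2562, so Y = 2562/0.42 = 6100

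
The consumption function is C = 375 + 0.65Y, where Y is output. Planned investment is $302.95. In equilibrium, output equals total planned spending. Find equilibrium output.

Y = C + I = 375 + 0.65Y + 302.95
Y − 0.65Y = 677.95
0.35Y = 677.95, so Y = 677.95/0.35 = 1937

Y = 1937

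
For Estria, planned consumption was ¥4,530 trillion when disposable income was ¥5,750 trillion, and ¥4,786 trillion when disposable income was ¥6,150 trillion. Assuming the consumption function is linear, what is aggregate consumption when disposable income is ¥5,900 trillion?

C = 4626

MPC = (4786 − 4530)/(6150 − 5750) = 256/400 = 0.64
a = 4530 − 0.64(5750) = 4530 − 3680 = 850
C = 850 + 0.64(5900) = 850 + 3776 = 4626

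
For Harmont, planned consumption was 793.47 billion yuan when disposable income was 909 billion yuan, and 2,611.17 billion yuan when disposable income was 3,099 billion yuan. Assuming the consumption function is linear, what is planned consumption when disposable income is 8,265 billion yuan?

C = 6898.95

MPC = (2611.17 − 793.47)/(3099 − 909) = 1817.7/2190 = 0.83
a = 793.47 − 0.83(909) = 793.47 − 754.47 = 39
C = 39 + 0.83(8265) = 39 + 6859.95 = 6898.95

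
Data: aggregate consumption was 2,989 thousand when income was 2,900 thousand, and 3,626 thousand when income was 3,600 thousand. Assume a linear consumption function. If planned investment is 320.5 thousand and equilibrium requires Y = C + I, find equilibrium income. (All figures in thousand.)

MPC = (3626 − 2989)/(3600 − 2900) = 637/700 = 0.91
a = 2989 − 0.91(2900) = 350
Equilibrium: Y = 350 + 0.91Y + 320.5
0.09Y = 670.5, so Y = 670.5/0.09 = 7450

Y = 7450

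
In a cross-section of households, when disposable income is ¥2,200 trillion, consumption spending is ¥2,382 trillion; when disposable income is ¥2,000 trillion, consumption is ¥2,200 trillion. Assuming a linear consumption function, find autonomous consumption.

a = 380

MPC = ΔC/ΔY = (2382 − 2200)/(2200 − 2000) = 182/200 = 0.91
a = C − MPC·Y = 2200 − 0.91(2000) = 2200 − 1820 = 380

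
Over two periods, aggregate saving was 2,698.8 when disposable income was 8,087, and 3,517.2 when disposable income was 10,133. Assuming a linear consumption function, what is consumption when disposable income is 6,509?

C = 4441.4

MPS = ΔS/ΔY = (3517.2 − 2698.8)/(10133 − 8087) = 818.4/2046 = 0.4
MPC = 1 − MPS = 0.6
Autonomous saving = 2698.8 − 0.4(8087) = -536, so a = 536
C = 536 + 0.6(6509) = 536 + 3905.4 = 4441.4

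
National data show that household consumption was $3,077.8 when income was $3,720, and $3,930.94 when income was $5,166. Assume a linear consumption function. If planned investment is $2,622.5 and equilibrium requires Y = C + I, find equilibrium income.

MPC = (3930.94 − 3077.8)/(5166 − 3720) = 853.14/1446 = 0.59
a = 3077.8 − 0.59(3720) = 883
Equilibrium: Y = 883 + 0.59Y + 2622.5
0.41Y = 3505.5, so Y = 3505.5/0.41 = 8550

Y = 8550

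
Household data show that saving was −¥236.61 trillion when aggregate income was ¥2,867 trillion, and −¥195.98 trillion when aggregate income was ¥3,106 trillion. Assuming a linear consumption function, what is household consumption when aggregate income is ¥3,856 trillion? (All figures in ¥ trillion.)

MPS = ΔS/ΔY = (-195.98 − (-236.61))/(3106 − 2867) = 40.63/239 = 0.17
MPC = 1 − MPS = 0.83
Autonomous saving = -236.61 − 0.17(2867) = -724, so a = 724
C = 724 + 0.83(3856) = 724 + 3200.48 = 3924.48

C = 3924.48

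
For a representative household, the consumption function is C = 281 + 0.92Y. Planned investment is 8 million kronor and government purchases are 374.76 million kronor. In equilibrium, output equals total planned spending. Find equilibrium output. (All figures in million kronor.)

Y = C + I + G = 281 + 0.92Y + 8 + 374.76
Y − 0.92Y = 663.76
0.08Y = 663.76, so Y = 663.76/0.08 = 8297

Y = 8297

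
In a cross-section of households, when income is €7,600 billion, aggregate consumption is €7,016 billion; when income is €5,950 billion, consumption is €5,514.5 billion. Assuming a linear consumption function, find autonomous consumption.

MPC = ΔC/ΔY = (7016 − 5514.5)/(7600 − 5950) = 1501.5/1650 = 0.91
a = C − MPC·Y = 5514.5 − 0.91(5950) = 5514.5 − 5414.5 = 100

a = 100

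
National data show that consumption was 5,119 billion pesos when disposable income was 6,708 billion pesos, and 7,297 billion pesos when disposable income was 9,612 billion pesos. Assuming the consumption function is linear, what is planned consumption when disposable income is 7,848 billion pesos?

MPC = (7297 − 5119)/(9612 − 6708) = 2178/2904 = 0.75
a = 5119 − 0.75(6708) = 5119 − 5031 = 88
C = 88 + 0.75(7848) = 88 + 5886 = 5974

C = 5974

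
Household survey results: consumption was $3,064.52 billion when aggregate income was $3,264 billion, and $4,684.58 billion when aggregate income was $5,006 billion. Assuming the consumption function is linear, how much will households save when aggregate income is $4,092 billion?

S = 257.44

MPC = (4684.58 − 3064.52)/(5006 − 3264) = 1620.06/1742 = 0.93
a = 3064.52 − 0.93(3264) = 3064.52 − 3035.52 = 29
C = 29 + 0.93(4092) = 3834.56
S = 4092 − 3834.56 = 257.44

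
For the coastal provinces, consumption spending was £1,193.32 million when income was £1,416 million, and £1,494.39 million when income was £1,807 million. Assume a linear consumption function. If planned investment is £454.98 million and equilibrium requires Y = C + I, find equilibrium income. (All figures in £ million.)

Y = 2426

MPC = (1494.39 − 1193.32)/(1807 − 1416) = 301.07/391 = 0.77
a = 1193.32 − 0.77(1416) = 103
Equilibrium: Y = 103 + 0.77Y + 454.98
0.23Y = 557.98, so Y = 557.98/0.23 = 2426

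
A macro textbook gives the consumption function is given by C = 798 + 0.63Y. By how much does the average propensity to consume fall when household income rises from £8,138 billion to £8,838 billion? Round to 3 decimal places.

At Y = 8138: C = 798 + 0.63(8138) = 5924.94, APC = 5924.94/8138 = 0.7281
At Y = 8838: C = 6365.94, APC = 6365.94/8838 = 0.7203
Fall in APC = 0.7281 − 0.7203 = 0.0078 ≈ 0.008

ΔAPC = 0.008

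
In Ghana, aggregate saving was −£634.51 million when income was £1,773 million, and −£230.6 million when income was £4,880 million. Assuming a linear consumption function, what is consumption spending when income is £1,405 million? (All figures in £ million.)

C = 2087.35

MPS = ΔS/ΔY = (-230.6 − (-634.51))/(4880 − 1773) = 403.91/3107 = 0.13
MPC = 1 − MPS = 0.87
Autonomous saving = -634.51 − 0.13(1773) = -865, so a = 865
C = 865 + 0.87(1405) = 865 + 1222.35 = 2087.35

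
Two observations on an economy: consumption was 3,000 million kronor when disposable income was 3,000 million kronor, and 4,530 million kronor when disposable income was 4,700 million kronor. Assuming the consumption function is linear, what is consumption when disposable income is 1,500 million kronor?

MPC = (4530 − 3000)/(4700 − 3000) = 1530/1700 = 0.9
a = 3000 − 0.9(3000) = 3000 − 2700 = 300
C = 300 + 0.9(1500) = 300 + 1350 = 1650

C = 1650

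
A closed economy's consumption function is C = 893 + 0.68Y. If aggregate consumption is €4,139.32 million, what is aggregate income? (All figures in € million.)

893 + 0.68Y = 4139.32
0.68Y = 3246.32, so Y = 3246.32/0.68 = 4774

Y = 4774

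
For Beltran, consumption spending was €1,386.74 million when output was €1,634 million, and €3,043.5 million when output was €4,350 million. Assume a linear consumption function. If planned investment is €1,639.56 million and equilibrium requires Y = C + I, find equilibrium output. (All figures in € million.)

Y = 5204

MPC = (3043.5 − 1386.74)/(4350 − 1634) = 1656.76/2716 = 0.61
a = 1386.74 − 0.61(1634) = 390
Equilibrium: Y = 390 + 0.61Y + 1639.56
0.39Y = 2029.56, so Y = 2029.56/0.39 = 5204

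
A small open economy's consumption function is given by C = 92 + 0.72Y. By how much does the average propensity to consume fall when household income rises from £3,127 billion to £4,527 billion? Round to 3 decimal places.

At Y = 3127: C = 92 + 0.72(3127) = 2343.44, APC = 2343.44/3127 = 0.7494
At Y = 4527: C = 3351.44, APC = 3351.44/4527 = 0.7403
Fall in APC = 0.7494 − 0.7403 = 0.0091 ≈ 0.009

ΔAPC = 0.009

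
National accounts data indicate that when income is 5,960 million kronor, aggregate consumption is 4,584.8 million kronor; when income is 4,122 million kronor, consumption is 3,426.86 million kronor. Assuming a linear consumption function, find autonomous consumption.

a = 830

MPC = ΔC/ΔY = (4584.8 − 3426.86)/(5960 − 4122) = 1157.94/1838 = 0.63
a = C − MPC·Y = 3426.86 − 0.63(4122) = 3426.86 − 2596.86 = 830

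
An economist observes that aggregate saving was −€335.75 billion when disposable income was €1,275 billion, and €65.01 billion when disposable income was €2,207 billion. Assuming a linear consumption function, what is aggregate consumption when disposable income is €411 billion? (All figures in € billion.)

MPS = ΔS/ΔY = (65.01 − (-335.75))/(2207 − 1275) = 400.76/932 = 0.43
MPC = 1 − MPS = 0.57
Autonomous saving = -335.75 − 0.43(1275) = -884, so a = 884
C = 884 + 0.57(411) = 884 + 234.27 = 1118.27

C = 1118.27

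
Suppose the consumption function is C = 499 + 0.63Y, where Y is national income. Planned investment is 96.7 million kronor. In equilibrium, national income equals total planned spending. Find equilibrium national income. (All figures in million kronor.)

Y = C + I = 499 + 0.63Y + 96.7
Y − 0.63Y = 595.7
0.37Y = 595.7, so Y = 595.7/0.37 = 1610

Y = 1610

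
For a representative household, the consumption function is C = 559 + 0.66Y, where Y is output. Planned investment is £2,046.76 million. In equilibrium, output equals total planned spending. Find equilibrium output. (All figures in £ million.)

Y = C + I = 559 + 0.66Y + 2046.76
Y − 0.66Y = 2605.76
0.34Y = 2605.76, so Y = 2605.76/0.34 = 7664

Y = 7664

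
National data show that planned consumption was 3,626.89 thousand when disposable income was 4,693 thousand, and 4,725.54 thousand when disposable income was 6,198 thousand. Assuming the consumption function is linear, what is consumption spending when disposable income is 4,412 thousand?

C = 3421.76

MPC = (4725.54 − 3626.89)/(6198 − 4693) = 1098.65/1505 = 0.73
a = 3626.89 − 0.73(4693) = 3626.89 − 3425.89 = 201
C = 201 + 0.73(4412) = 201 + 3220.76 = 3421.76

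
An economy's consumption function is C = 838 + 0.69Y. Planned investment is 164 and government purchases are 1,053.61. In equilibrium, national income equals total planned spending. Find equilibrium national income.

Y = C + I + G = 838 + 0.69Y + 164 + 1053.61
Y − 0.69Y = 2055.61
0.31Y = 2055.61, so Y = 2055.61/0.31 = 6631

Y = 6631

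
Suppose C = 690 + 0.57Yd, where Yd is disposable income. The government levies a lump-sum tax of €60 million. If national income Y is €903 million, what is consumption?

Yd = Y − T = 903 − 60 = 843
C = 690 + 0.57(843) = 690 + 480.51 = 1170.51

C = 1170.51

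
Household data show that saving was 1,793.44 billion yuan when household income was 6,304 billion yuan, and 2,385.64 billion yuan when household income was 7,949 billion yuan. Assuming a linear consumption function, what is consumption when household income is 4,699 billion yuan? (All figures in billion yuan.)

C = 3483.36

MPS = ΔS/ΔY = (2385.64 − 1793.44)/(7949 − 6304) = 592.2/1645 = 0.36
MPC = 1 − MPS = 0.64
Autonomous saving = 1793.44 − 0.36(6304) = -476, so a = 476
C = 476 + 0.64(4699) = 476 + 3007.36 = 3483.36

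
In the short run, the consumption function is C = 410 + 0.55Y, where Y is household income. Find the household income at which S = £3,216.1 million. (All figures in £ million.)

Y = 8058

S = Y − C = -410 + 0.45Y
-410 + 0.45Y = 3216.1, so 0.45Y = 3626.1 and Y = 8058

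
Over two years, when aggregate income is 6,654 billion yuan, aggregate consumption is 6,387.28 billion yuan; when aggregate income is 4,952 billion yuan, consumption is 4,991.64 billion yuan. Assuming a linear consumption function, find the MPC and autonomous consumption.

MPC = ΔC/ΔY = (6387.28 − 4991.64)/(6654 − 4952) = 1395.64/1702 = 0.82
a = C − MPC·Y = 4991.64 − 0.82(4952) = 4991.64 − 4060.64 = 931

MPC = 0.82; a = 931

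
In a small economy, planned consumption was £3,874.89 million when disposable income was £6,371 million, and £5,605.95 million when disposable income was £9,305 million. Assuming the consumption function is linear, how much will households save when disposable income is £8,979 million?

S = 3565.39

MPC = (5605.95 − 3874.89)/(9305 − 6371) = 1731.06/2934 = 0.59
a = 3874.89 − 0.59(6371) = 3874.89 − 3758.89 = 116
C = 116 + 0.59(8979) = 5413.61
S = 8979 − 5413.61 = 3565.39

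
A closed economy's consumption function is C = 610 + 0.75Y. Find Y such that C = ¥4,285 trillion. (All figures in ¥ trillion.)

610 + 0.75Y = 4285
0.75Y = 3675, so Y = 3675/0.75 = 4900

Y = 4900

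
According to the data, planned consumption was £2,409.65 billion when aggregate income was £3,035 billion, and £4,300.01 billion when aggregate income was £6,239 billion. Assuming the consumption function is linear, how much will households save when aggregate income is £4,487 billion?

S = 1220.67

MPC = (4300.01 − 2409.65)/(6239 − 3035) = 1890.36/3204 = 0.59
a = 2409.65 − 0.59(3035) = 2409.65 − 1790.65 = 619
C = 619 + 0.59(4487) = 3266.33
S = 4487 − 3266.33 = 1220.67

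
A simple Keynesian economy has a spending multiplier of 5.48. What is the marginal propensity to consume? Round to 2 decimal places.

MPC = 0.82

k = 1/(1 − MPC), so 1 − MPC = 1/k = 1/5.48 = 0.1825
MPC = 1 − 0.1825 = 0.82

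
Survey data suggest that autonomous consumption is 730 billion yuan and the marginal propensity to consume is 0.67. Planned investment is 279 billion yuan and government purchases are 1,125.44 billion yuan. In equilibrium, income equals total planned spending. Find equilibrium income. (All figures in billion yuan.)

Y = C + I + G = 730 + 0.67Y + 279 + 1125.44
Y − 0.67Y = 2134.44
0.33Y = 2134.44, so Y = 2134.44/0.33 = 6468

Y = 6468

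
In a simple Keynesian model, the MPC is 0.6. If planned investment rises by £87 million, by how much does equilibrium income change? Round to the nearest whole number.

ΔY ≈ 218

The multiplier is 1/(1 − MPC) = 1/0.4.
ΔY = 87/0.4 = 217.50 ≈ 218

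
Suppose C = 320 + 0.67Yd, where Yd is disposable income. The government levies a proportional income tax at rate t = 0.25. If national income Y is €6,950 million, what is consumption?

Yd = (1 − 0.25)(6950) = 0.75(6950) = 5212.5
C = 320 + 0.67(5212.5) = 320 + 3492.375 = 3812.375

C = 3812.375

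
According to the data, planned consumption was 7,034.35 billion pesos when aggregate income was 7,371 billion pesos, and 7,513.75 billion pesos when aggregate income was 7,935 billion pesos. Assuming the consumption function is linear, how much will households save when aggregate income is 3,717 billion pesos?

S = -211.45

MPC = (7513.75 − 7034.35)/(7935 − 7371) = 479.4/564 = 0.85
a = 7034.35 − 0.85(7371) = 7034.35 − 6265.35 = 769
C = 769 + 0.85(3717) = 3928.45
S = 3717 − 3928.45 = -211.45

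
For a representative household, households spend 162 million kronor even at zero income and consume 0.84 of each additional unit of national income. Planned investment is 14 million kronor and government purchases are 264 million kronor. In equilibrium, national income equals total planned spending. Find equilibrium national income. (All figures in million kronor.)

Y = C + I + G = 162 + 0.84Y + 14 + 264
Y − 0.84Y = 440
0.16Y = 440, so Y = 440/0.16 = 2750

Y = 2750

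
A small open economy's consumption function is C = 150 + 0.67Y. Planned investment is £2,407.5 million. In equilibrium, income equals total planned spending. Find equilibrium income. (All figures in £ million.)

Y = 7750

Y = C + I = 150 + 0.67Y + 2407.5
Y − 0.67Y = 2557.5
0.33Y = 2557.5, so Y = 2557.5/0.33 = 7750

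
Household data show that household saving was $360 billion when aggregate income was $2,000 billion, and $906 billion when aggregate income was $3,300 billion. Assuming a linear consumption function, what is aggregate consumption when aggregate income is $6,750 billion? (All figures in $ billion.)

C = 4395

MPS = ΔS/ΔY = (906 − 360)/(3300 − 2000) = 546/1300 = 0.42
MPC = 1 − MPS = 0.58
Autonomous saving = 360 − 0.42(2000) = -480, so a = 480
C = 480 + 0.58(6750) = 480 + 3915 = 4395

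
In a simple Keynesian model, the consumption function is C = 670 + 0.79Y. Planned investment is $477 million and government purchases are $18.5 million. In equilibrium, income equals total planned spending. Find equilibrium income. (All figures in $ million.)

Y = C + I + G = 670 + 0.79Y + 477 + 18.5
Y − 0.79Y = 1165.5
0.21Y = 1165.5, so Y = 1165.5/0.21 = 5550

Y = 5550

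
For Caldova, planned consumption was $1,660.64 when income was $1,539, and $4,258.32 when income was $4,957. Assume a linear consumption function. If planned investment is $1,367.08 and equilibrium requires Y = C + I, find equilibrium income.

Y = 7742

MPC = (4258.32 − 1660.64)/(4957 − 1539) = 2597.68/3418 = 0.76
a = 1660.64 − 0.76(1539) = 491
Equilibrium: Y = 491 + 0.76Y + 1367.08
0.24Y = 1858.08, so Y = 1858.08/0.24 = 7742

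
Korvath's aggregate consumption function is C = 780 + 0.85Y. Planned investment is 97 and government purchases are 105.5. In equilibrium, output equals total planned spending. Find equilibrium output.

Y = C + I + G = 780 + 0.85Y + 97 + 105.5
Y − 0.85Y = 982.5
0.15Y = 982.5, so Y = 982.5/0.15 = 6550

Y = 6550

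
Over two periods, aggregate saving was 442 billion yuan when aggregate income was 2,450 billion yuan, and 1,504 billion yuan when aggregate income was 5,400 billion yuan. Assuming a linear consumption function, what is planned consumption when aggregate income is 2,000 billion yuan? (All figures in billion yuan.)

MPS = ΔS/ΔY = (1504 − 442)/(5400 − 2450) = 1062/2950 = 0.36
MPC = 1 − MPS = 0.64
Autonomous saving = 442 − 0.36(2450) = -440, so a = 440
C = 440 + 0.64(2000) = 440 + 1280 = 1720

C = 1720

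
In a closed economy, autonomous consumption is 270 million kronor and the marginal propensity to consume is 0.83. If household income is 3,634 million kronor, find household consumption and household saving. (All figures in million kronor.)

C = 3286.22; S = 347.78

C = 270 + 0.83(3634) = 270 + 3016.22 = 3286.22
S = Y − C = 3634 − 3286.22 = 347.78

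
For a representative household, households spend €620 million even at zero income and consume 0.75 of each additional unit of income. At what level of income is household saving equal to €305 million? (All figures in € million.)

Y = 3700

S = Y − C = -620 + 0.25Y
-620 + 0.25Y = 305, so 0.25Y = 925 and Y = 3700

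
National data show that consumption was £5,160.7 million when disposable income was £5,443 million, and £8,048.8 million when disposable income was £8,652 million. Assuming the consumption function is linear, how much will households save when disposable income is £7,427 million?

S = 480.7

MPC = (8048.8 − 5160.7)/(8652 − 5443) = 2888.1/3209 = 0.9
a = 5160.7 − 0.9(5443) = 5160.7 − 4898.7 = 262
C = 262 + 0.9(7427) = 6946.3
S = 7427 − 6946.3 = 480.7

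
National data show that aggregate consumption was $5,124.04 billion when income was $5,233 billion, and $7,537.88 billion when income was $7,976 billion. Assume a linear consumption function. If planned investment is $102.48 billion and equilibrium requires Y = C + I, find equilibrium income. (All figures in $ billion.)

Y = 5179

MPC = (7537.88 − 5124.04)/(7976 − 5233) = 2413.84/2743 = 0.88
a = 5124.04 − 0.88(5233) = 519
Equilibrium: Y = 519 + 0.88Y + 102.48
0.12Y = 621.48, so Y = 621.48/0.12 = 5179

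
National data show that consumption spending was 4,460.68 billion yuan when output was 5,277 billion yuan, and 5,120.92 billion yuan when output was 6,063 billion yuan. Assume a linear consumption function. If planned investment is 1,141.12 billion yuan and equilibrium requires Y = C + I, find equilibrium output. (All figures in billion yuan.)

Y = 7307

MPC = (5120.92 − 4460.68)/(6063 − 5277) = 660.24/786 = 0.84
a = 4460.68 − 0.84(5277) = 28
Equilibrium: Y = 28 + 0.84Y + 1141.12
0.16Y = 1169.12, so Y = 1169.12/0.16 = 7307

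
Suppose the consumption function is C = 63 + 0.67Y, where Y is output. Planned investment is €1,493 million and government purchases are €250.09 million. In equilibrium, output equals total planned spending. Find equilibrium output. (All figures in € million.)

Y = 5473

Y = C + I + G = 63 + 0.67Y + 1493 + 250.09
Y − 0.67Y = 1806.09
0.33Y = 1806.09, so Y = 1806.09/0.33 = 5473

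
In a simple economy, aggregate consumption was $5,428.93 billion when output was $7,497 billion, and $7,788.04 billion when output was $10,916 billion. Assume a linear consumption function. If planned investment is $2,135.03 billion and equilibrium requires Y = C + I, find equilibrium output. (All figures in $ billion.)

Y = 7713

MPC = (7788.04 − 5428.93)/(10916 − 7497) = 2359.11/3419 = 0.69
a = 5428.93 − 0.69(7497) = 256
Equilibrium: Y = 256 + 0.69Y + 2135.03
0.31Y = 2391.03, so Y = 2391.03/0.31 = 7713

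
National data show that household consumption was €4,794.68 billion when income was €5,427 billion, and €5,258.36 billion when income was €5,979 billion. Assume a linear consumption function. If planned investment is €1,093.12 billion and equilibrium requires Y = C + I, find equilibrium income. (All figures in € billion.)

Y = 8307

MPC = (5258.36 − 4794.68)/(5979 − 5427) = 463.68/552 = 0.84
a = 4794.68 − 0.84(5427) = 236
Equilibrium: Y = 236 + 0.84Y + 1093.12
0.16Y = 1329.12, so Y = 1329.12/0.16 = 8307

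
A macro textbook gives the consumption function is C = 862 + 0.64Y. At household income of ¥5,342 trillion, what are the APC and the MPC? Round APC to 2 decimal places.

APC = 0.80; MPC = 0.64

MPC = 0.64 (the slope of the consumption function)
C = 862 + 0.64(5342) = 4280.88, so APC = 4280.88/5342 = 0.80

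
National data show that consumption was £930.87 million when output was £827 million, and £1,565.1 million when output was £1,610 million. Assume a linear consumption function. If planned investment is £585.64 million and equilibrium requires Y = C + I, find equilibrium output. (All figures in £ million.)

MPC = (1565.1 − 930.87)/(1610 − 827) = 634.23/783 = 0.81
a = 930.87 − 0.81(827) = 261
Equilibrium: Y = 261 + 0.81Y + 585.64
0.19Y = 846.64, so Y = 846.64/0.19 = 4456

Y = 4456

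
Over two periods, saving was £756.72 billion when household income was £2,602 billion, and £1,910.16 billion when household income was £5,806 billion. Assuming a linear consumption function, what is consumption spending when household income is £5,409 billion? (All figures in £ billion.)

C = 3641.76

MPS = ΔS/ΔY = (1910.16 − 756.72)/(5806 − 2602) = 1153.44/3204 = 0.36
MPC = 1 − MPS = 0.64
Autonomous saving = 756.72 − 0.36(2602) = -180, so a = 180
C = 180 + 0.64(5409) = 180 + 3461.76 = 3641.76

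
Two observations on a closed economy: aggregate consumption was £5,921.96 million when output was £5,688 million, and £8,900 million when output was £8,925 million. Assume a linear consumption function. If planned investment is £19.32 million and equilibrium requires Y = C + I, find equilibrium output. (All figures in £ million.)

MPC = (8900 − 5921.96)/(8925 − 5688) = 2978.04/3237 = 0.92
a = 5921.96 − 0.92(5688) = 689
Equilibrium: Y = 689 + 0.92Y + 19.32
0.08Y = 708.32, so Y = 708.32/0.08 = 8854

Y = 8854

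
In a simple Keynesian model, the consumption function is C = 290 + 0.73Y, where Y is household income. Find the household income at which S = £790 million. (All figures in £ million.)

S = Y − C = -290 + 0.27Y
-290 + 0.27Y = 790, so 0.27Y = 1080 and Y = 4000

Y = 4000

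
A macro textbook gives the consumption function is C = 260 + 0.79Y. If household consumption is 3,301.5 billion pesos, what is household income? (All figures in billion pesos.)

260 + 0.79Y = 3301.5
0.79Y = 3041.5, so Y = 3041.5/0.79 = 3850

Y = 3850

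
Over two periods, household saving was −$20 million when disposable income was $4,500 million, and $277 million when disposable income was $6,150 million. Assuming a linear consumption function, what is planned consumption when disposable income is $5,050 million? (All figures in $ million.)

MPS = ΔS/ΔY = (277 − (-20))/(6150 − 4500) = 297/1650 = 0.18
MPC = 1 − MPS = 0.82
Autonomous saving = -20 − 0.18(4500) = -830, so a = 830
C = 830 + 0.82(5050) = 830 + 4141 = 4971

C = 4971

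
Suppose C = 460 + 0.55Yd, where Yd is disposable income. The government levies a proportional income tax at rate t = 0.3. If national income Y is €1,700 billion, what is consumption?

Yd = (1 − 0.3)(1700) = 0.7(1700) = 1190
C = 460 + 0.55(1190) = 460 + 654.5 = 1114.5

C = 1114.5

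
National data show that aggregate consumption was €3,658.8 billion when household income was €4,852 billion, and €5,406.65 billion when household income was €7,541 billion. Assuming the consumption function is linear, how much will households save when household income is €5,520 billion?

S = 1427

MPC = (5406.65 − 3658.8)/(7541 − 4852) = 1747.85/2689 = 0.65
a = 3658.8 − 0.65(4852) = 3658.8 − 3153.8 = 505
C = 505 + 0.65(5520) = 4093
S = 5520 − 4093 = 1427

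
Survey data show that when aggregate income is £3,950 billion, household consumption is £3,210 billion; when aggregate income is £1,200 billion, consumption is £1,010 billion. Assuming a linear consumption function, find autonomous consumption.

MPC = ΔC/ΔY = (3210 − 1010)/(3950 − 1200) = 2200/2750 = 0.8
a = C − MPC·Y = 1010 − 0.8(1200) = 1010 − 960 = 50

a = 50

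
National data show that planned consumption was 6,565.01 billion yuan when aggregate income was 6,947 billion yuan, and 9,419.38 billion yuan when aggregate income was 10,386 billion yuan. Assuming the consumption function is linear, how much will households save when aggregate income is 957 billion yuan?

S = -636.31

MPC = (9419.38 − 6565.01)/(10386 − 6947) = 2854.37/3439 = 0.83
a = 6565.01 − 0.83(6947) = 6565.01 − 5766.01 = 799
C = 799 + 0.83(957) = 1593.31
S = 957 − 1593.31 = -636.31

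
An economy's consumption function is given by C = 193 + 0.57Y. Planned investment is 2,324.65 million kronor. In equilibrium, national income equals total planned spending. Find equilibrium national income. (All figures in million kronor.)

Y = C + I = 193 + 0.57Y + 2324.65
Y − 0.57Y = 2517.65
0.43Y = 2517.65, so Y = 2517.65/0.43 = 5855

Y = 5855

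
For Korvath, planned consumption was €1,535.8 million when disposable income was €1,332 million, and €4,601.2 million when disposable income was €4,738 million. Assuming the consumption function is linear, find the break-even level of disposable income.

MPC = (4601.2 − 1535.8)/(4738 − 1332) = 3065.4/3406 = 0.9
a = 1535.8 − 0.9(1332) = 1535.8 − 1198.8 = 337
Break-even: Y = a/(1−MPC) = 337/0.1 = 3370

Y = 3370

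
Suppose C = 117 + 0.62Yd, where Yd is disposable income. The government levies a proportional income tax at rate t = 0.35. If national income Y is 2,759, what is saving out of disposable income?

Yd = (1 − 0.35)(2759) = 0.65(2759) = 1793.35
C = 117 + 0.62(1793.35) = 117 + 1111.877 = 1228.877
S = Yd − C = 1793.35 − 1228.877 = 564.473

S = 564.473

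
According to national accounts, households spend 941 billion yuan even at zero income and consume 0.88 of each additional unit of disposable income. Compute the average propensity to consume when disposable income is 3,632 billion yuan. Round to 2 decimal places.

APC = 1.14

C = 941 + 0.88(3632) = 4137.16
APC = C/Y = 4137.16/3632 = 1.14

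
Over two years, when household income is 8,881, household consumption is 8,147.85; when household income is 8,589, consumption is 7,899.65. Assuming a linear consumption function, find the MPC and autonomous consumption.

MPC = ΔC/ΔY = (8147.85 − 7899.65)/(8881 − 8589) = 248.2/292 = 0.85
a = C − MPC·Y = 7899.65 − 0.85(8589) = 7899.65 − 7300.65 = 599

MPC = 0.85; a = 599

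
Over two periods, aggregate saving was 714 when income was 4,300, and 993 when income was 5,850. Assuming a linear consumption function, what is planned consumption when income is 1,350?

C = 1167

MPS = ΔS/ΔY = (993 − 714)/(5850 − 4300) = 279/1550 = 0.18
MPC = 1 − MPS = 0.82
Autonomous saving = 714 − 0.18(4300) = -60, so a = 60
C = 60 + 0.82(1350) = 60 + 1107 = 1167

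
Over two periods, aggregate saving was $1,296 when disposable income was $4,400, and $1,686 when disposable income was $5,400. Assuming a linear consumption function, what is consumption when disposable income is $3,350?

MPS = ΔS/ΔY = (1686 − 1296)/(5400 − 4400) = 390/1000 = 0.39
MPC = 1 − MPS = 0.61
Autonomous saving = 1296 − 0.39(4400) = -420, so a = 420
C = 420 + 0.61(3350) = 420 + 2043.5 = 2463.5

C = 2463.5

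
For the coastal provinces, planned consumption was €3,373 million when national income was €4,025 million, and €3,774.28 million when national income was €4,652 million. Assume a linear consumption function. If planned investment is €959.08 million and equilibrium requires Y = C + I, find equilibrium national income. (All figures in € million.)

MPC = (3774.28 − 3373)/(4652 − 4025) = 401.28/627 = 0.64
a = 3373 − 0.64(4025) = 797
Equilibrium: Y = 797 + 0.64Y + 959.08
0.36Y = 1756.08, so Y = 1756.08/0.36 = 4878

Y = 4878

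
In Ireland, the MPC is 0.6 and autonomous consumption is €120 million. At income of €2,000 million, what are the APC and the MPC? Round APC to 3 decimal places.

MPC = 0.6 (the slope of the consumption function)
C = 120 + 0.6(2000) = 1320, so APC = 1320/2000 = 0.660

APC = 0.660; MPC = 0.6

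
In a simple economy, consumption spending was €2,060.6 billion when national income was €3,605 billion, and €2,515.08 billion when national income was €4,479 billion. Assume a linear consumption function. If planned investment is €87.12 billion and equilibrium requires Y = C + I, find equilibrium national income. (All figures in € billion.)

MPC = (2515.08 − 2060.6)/(4479 − 3605) = 454.48/874 = 0.52
a = 2060.6 − 0.52(3605) = 186
Equilibrium: Y = 186 + 0.52Y + 87.12
0.48Y = 273.12, so Y = 273.12/0.48 = 569

Y = 569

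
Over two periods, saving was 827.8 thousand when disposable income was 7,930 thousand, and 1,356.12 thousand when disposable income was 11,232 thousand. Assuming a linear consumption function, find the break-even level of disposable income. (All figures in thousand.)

MPS = ΔS/ΔY = (1356.12 − 827.8)/(11232 − 7930) = 528.32/3302 = 0.16
MPC = 1 − MPS = 0.84
From S(7930) = 827.8: −a + 0.16(7930) = 827.8, so a = 1268.8 − 827.8 = 441
Break-even (S = 0): Y = a/MPS = 441/0.16 = 2756.25

Y = 2756.25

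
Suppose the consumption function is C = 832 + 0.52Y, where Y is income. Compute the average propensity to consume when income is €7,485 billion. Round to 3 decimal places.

C = 832 + 0.52(7485) = 4724.2
APC = C/Y = 4724.2/7485 = 0.631

APC = 0.631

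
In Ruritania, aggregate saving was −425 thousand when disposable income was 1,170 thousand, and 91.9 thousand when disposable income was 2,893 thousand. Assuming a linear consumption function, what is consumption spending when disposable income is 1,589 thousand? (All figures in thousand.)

MPS = ΔS/ΔY = (91.9 − (-425))/(2893 − 1170) = 516.9/1723 = 0.3
MPC = 1 − MPS = 0.7
Autonomous saving = -425 − 0.3(1170) = -776, so a = 776
C = 776 + 0.7(1589) = 776 + 1112.3 = 1888.3

C = 1888.3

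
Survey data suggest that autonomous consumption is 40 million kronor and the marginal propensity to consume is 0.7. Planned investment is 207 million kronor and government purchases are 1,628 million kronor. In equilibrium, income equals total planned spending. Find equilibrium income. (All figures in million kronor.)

Y = 6250

Y = C + I + G = 40 + 0.7Y + 207 + 1628
Y − 0.7Y = 1875
0.3Y = 1875, so Y = 1875/0.3 = 6250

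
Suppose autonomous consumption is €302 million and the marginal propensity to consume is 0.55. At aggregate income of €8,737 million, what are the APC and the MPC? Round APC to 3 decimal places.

APC = 0.585; MPC = 0.55

MPC = 0.55 (the slope of the consumption function)
C = 302 + 0.55(8737) = 5107.35, so APC = 5107.35/8737 = 0.585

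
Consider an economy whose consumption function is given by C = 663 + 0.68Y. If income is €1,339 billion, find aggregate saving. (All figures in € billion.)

S = -234.52

C = 663 + 0.68(1339) = 663 + 910.52 = 1573.52
S = Y − C = 1339 − 1573.52 = -234.52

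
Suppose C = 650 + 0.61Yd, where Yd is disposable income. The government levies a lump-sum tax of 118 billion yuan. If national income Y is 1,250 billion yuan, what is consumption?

C = 1340.52

Yd = Y − T = 1250 − 118 = 1132
C = 650 + 0.61(1132) = 650 + 690.52 = 1340.52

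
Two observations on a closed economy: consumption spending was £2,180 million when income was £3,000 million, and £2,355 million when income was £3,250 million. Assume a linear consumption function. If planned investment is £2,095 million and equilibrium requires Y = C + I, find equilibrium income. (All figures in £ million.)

MPC = (2355 − 2180)/(3250 − 3000) = 175/250 = 0.7
a = 2180 − 0.7(3000) = 80
Equilibrium: Y = 80 + 0.7Y + 2095
0.3Y = 2175, so Y = 2175/0.3 = 7250

Y = 7250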